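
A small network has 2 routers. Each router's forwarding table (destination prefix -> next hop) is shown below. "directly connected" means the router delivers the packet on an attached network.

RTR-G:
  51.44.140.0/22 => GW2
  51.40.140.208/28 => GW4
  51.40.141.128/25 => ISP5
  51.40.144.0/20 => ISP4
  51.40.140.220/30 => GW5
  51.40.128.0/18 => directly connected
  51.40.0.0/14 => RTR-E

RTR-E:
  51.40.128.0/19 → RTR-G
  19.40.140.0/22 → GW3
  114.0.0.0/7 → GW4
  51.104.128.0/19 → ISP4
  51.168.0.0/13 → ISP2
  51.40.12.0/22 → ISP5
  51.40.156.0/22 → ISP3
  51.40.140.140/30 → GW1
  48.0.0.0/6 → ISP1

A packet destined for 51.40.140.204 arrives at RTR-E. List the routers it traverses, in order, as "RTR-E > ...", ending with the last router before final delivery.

At RTR-E: longest match for 51.40.140.204 is 51.40.128.0/19 -> RTR-G
At RTR-G: longest match for 51.40.140.204 is 51.40.128.0/18 -> directly connected

RTR-E > RTR-G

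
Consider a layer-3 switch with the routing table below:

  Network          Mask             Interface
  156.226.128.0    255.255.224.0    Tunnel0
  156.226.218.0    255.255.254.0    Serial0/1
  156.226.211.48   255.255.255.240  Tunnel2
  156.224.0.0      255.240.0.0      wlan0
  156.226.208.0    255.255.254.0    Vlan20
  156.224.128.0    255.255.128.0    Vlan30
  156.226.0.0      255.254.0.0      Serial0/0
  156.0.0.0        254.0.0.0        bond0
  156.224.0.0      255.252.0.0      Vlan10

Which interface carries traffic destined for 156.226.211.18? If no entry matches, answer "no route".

Routes whose prefix contains 156.226.211.18:
  156.0.0.0/7 (156.0.0.0 - 157.255.255.255) -> bond0
  156.224.0.0/12 (156.224.0.0 - 156.239.255.255) -> wlan0
  156.224.0.0/14 (156.224.0.0 - 156.227.255.255) -> Vlan10
  156.226.0.0/15 (156.226.0.0 - 156.227.255.255) -> Serial0/0
More-specific entries that do NOT match:
  156.226.211.48/28 (156.226.211.48 - 156.226.211.63) does not contain 156.226.211.18
  156.226.218.0/23 (156.226.218.0 - 156.226.219.255) does not contain 156.226.211.18
  156.226.208.0/23 (156.226.208.0 - 156.226.209.255) does not contain 156.226.211.18
  156.226.128.0/19 (156.226.128.0 - 156.226.159.255) does not contain 156.226.211.18
  156.224.128.0/17 (156.224.128.0 - 156.224.255.255) does not contain 156.226.211.18
Longest matching prefix is /15 -> interface Serial0/0.

Serial0/0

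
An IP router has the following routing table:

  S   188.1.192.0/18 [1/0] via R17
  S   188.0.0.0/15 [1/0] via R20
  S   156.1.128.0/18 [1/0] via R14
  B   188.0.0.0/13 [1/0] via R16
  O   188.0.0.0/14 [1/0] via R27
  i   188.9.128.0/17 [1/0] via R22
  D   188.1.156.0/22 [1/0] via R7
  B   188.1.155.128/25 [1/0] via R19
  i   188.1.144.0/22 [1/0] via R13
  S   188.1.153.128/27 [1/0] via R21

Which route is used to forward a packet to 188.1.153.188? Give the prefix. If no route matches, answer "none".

Entries matching 188.1.153.188:
  188.0.0.0/13 (188.0.0.0 - 188.7.255.255)
  188.0.0.0/14 (188.0.0.0 - 188.3.255.255)
  188.0.0.0/15 (188.0.0.0 - 188.1.255.255)
Most specific is 188.0.0.0/15.

188.0.0.0/15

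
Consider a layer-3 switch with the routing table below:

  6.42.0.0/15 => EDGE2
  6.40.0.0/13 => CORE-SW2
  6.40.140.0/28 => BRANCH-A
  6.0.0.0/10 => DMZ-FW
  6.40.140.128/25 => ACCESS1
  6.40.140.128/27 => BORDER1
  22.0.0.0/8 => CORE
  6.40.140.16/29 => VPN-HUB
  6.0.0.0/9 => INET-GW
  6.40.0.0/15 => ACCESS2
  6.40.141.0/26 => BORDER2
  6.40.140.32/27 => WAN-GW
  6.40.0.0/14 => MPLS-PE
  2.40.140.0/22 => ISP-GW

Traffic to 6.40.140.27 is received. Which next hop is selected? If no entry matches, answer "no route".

ACCESS2

Routes whose prefix contains 6.40.140.27:
  6.0.0.0/9 (6.0.0.0 - 6.127.255.255) -> INET-GW
  6.0.0.0/10 (6.0.0.0 - 6.63.255.255) -> DMZ-FW
  6.40.0.0/13 (6.40.0.0 - 6.47.255.255) -> CORE-SW2
  6.40.0.0/14 (6.40.0.0 - 6.43.255.255) -> MPLS-PE
  6.40.0.0/15 (6.40.0.0 - 6.41.255.255) -> ACCESS2
More-specific entries that do NOT match:
  6.40.140.16/29 (6.40.140.16 - 6.40.140.23) does not contain 6.40.140.27
  6.40.140.0/28 (6.40.140.0 - 6.40.140.15) does not contain 6.40.140.27
  6.40.140.128/27 (6.40.140.128 - 6.40.140.159) does not contain 6.40.140.27
  6.40.140.32/27 (6.40.140.32 - 6.40.140.63) does not contain 6.40.140.27
  6.40.141.0/26 (6.40.141.0 - 6.40.141.63) does not contain 6.40.140.27
  6.40.140.128/25 (6.40.140.128 - 6.40.140.255) does not contain 6.40.140.27
  2.40.140.0/22 (2.40.140.0 - 2.40.143.255) does not contain 6.40.140.27
Longest matching prefix is /15 -> next hop ACCESS2.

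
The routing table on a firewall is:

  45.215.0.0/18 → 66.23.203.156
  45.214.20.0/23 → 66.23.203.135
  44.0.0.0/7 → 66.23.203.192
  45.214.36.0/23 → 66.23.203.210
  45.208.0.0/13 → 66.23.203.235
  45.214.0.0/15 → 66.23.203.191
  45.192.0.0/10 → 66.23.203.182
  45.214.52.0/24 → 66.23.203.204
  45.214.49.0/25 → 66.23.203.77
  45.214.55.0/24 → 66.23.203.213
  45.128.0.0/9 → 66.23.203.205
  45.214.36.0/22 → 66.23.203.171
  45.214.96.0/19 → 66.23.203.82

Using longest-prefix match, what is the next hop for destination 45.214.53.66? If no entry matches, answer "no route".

Routes whose prefix contains 45.214.53.66:
  44.0.0.0/7 (44.0.0.0 - 45.255.255.255) -> 66.23.203.192
  45.128.0.0/9 (45.128.0.0 - 45.255.255.255) -> 66.23.203.205
  45.192.0.0/10 (45.192.0.0 - 45.255.255.255) -> 66.23.203.182
  45.208.0.0/13 (45.208.0.0 - 45.215.255.255) -> 66.23.203.235
  45.214.0.0/15 (45.214.0.0 - 45.215.255.255) -> 66.23.203.191
More-specific entries that do NOT match:
  45.214.49.0/25 (45.214.49.0 - 45.214.49.127) does not contain 45.214.53.66
  45.214.52.0/24 (45.214.52.0 - 45.214.52.255) does not contain 45.214.53.66
  45.214.55.0/24 (45.214.55.0 - 45.214.55.255) does not contain 45.214.53.66
  45.214.20.0/23 (45.214.20.0 - 45.214.21.255) does not contain 45.214.53.66
  45.214.36.0/23 (45.214.36.0 - 45.214.37.255) does not contain 45.214.53.66
  45.214.36.0/22 (45.214.36.0 - 45.214.39.255) does not contain 45.214.53.66
  45.214.96.0/19 (45.214.96.0 - 45.214.127.255) does not contain 45.214.53.66
  45.215.0.0/18 (45.215.0.0 - 45.215.63.255) does not contain 45.214.53.66
Longest matching prefix is /15 -> next hop 66.23.203.191.

66.23.203.191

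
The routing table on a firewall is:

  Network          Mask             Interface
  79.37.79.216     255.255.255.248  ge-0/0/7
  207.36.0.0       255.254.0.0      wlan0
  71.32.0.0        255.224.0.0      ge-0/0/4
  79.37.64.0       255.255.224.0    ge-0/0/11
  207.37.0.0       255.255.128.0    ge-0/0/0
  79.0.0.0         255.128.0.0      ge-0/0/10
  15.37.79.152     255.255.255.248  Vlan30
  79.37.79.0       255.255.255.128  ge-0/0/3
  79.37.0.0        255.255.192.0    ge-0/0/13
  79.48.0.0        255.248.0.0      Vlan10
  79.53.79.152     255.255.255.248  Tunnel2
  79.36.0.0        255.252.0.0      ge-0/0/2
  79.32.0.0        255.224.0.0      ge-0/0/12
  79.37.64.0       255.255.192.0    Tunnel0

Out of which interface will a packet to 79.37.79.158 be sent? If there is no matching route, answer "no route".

ge-0/0/11

Routes whose prefix contains 79.37.79.158:
  79.0.0.0/9 (79.0.0.0 - 79.127.255.255) -> ge-0/0/10
  79.32.0.0/11 (79.32.0.0 - 79.63.255.255) -> ge-0/0/12
  79.36.0.0/14 (79.36.0.0 - 79.39.255.255) -> ge-0/0/2
  79.37.64.0/18 (79.37.64.0 - 79.37.127.255) -> Tunnel0
  79.37.64.0/19 (79.37.64.0 - 79.37.95.255) -> ge-0/0/11
More-specific entries that do NOT match:
  79.37.79.216/29 (79.37.79.216 - 79.37.79.223) does not contain 79.37.79.158
  15.37.79.152/29 (15.37.79.152 - 15.37.79.159) does not contain 79.37.79.158
  79.53.79.152/29 (79.53.79.152 - 79.53.79.159) does not contain 79.37.79.158
  79.37.79.0/25 (79.37.79.0 - 79.37.79.127) does not contain 79.37.79.158
Longest matching prefix is /19 -> interface ge-0/0/11.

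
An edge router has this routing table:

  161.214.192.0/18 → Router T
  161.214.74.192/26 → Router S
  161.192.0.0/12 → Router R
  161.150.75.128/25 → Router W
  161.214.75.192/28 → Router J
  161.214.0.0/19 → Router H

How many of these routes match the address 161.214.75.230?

No listed prefix contains 161.214.75.230.
Total matching entries: 0.

0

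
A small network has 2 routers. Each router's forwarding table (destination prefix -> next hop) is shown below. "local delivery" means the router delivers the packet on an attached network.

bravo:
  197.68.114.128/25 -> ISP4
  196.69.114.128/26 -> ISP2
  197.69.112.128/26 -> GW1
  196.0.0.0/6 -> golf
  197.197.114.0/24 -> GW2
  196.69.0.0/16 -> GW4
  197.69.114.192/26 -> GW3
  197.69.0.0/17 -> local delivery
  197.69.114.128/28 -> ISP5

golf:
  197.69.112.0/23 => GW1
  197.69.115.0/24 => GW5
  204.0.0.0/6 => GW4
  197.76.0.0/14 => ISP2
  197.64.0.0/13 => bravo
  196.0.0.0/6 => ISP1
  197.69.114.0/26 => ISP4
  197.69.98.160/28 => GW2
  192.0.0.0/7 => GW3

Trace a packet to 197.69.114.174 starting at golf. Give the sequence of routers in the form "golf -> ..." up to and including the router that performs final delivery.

golf -> bravo

At golf: longest match for 197.69.114.174 is 197.64.0.0/13 -> bravo
At bravo: longest match for 197.69.114.174 is 197.69.0.0/17 -> local delivery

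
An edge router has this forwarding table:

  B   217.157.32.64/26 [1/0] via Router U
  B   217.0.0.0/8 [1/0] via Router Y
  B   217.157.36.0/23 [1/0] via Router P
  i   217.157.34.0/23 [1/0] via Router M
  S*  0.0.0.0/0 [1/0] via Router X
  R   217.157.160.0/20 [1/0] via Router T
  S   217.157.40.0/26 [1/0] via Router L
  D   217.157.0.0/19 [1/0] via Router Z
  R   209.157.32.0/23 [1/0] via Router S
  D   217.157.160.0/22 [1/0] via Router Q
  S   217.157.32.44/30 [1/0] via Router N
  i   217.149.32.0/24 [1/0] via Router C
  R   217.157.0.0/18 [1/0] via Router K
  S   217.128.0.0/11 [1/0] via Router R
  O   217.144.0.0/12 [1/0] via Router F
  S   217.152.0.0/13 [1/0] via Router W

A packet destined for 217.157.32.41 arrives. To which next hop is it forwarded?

Routes whose prefix contains 217.157.32.41:
  0.0.0.0/0 (default, matches everything) -> Router X
  217.0.0.0/8 (217.0.0.0 - 217.255.255.255) -> Router Y
  217.128.0.0/11 (217.128.0.0 - 217.159.255.255) -> Router R
  217.144.0.0/12 (217.144.0.0 - 217.159.255.255) -> Router F
  217.152.0.0/13 (217.152.0.0 - 217.159.255.255) -> Router W
  217.157.0.0/18 (217.157.0.0 - 217.157.63.255) -> Router K
More-specific entries that do NOT match:
  217.157.32.44/30 (217.157.32.44 - 217.157.32.47) does not contain 217.157.32.41
  217.157.32.64/26 (217.157.32.64 - 217.157.32.127) does not contain 217.157.32.41
  217.157.40.0/26 (217.157.40.0 - 217.157.40.63) does not contain 217.157.32.41
  217.149.32.0/24 (217.149.32.0 - 217.149.32.255) does not contain 217.157.32.41
  217.157.36.0/23 (217.157.36.0 - 217.157.37.255) does not contain 217.157.32.41
  217.157.34.0/23 (217.157.34.0 - 217.157.35.255) does not contain 217.157.32.41
  209.157.32.0/23 (209.157.32.0 - 209.157.33.255) does not contain 217.157.32.41
  217.157.160.0/22 (217.157.160.0 - 217.157.163.255) does not contain 217.157.32.41
  217.157.160.0/20 (217.157.160.0 - 217.157.175.255) does not contain 217.157.32.41
  217.157.0.0/19 (217.157.0.0 - 217.157.31.255) does not contain 217.157.32.41
Longest matching prefix is /18 -> next hop Router K.

Router K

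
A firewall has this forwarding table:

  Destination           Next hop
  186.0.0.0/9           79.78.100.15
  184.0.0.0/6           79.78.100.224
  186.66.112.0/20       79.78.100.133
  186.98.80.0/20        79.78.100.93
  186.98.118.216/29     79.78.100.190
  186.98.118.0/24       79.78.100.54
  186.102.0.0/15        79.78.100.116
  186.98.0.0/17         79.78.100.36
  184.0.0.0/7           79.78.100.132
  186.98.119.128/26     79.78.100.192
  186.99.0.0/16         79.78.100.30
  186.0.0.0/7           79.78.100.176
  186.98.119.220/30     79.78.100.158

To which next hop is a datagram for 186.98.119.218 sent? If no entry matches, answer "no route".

Routes whose prefix contains 186.98.119.218:
  184.0.0.0/6 (184.0.0.0 - 187.255.255.255) -> 79.78.100.224
  186.0.0.0/7 (186.0.0.0 - 187.255.255.255) -> 79.78.100.176
  186.0.0.0/9 (186.0.0.0 - 186.127.255.255) -> 79.78.100.15
  186.98.0.0/17 (186.98.0.0 - 186.98.127.255) -> 79.78.100.36
More-specific entries that do NOT match:
  186.98.119.220/30 (186.98.119.220 - 186.98.119.223) does not contain 186.98.119.218
  186.98.118.216/29 (186.98.118.216 - 186.98.118.223) does not contain 186.98.119.218
  186.98.119.128/26 (186.98.119.128 - 186.98.119.191) does not contain 186.98.119.218
  186.98.118.0/24 (186.98.118.0 - 186.98.118.255) does not contain 186.98.119.218
  186.66.112.0/20 (186.66.112.0 - 186.66.127.255) does not contain 186.98.119.218
  186.98.80.0/20 (186.98.80.0 - 186.98.95.255) does not contain 186.98.119.218
Longest matching prefix is /17 -> next hop 79.78.100.36.

79.78.100.36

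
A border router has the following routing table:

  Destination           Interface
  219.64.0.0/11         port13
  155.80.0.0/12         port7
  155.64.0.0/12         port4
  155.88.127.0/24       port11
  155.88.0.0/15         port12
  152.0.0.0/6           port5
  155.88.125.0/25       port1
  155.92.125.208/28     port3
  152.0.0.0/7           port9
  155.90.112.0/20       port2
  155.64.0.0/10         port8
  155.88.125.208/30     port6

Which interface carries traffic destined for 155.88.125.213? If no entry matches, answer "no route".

port12

Routes whose prefix contains 155.88.125.213:
  152.0.0.0/6 (152.0.0.0 - 155.255.255.255) -> port5
  155.64.0.0/10 (155.64.0.0 - 155.127.255.255) -> port8
  155.80.0.0/12 (155.80.0.0 - 155.95.255.255) -> port7
  155.88.0.0/15 (155.88.0.0 - 155.89.255.255) -> port12
More-specific entries that do NOT match:
  155.88.125.208/30 (155.88.125.208 - 155.88.125.211) does not contain 155.88.125.213
  155.92.125.208/28 (155.92.125.208 - 155.92.125.223) does not contain 155.88.125.213
  155.88.125.0/25 (155.88.125.0 - 155.88.125.127) does not contain 155.88.125.213
  155.88.127.0/24 (155.88.127.0 - 155.88.127.255) does not contain 155.88.125.213
  155.90.112.0/20 (155.90.112.0 - 155.90.127.255) does not contain 155.88.125.213
Longest matching prefix is /15 -> interface port12.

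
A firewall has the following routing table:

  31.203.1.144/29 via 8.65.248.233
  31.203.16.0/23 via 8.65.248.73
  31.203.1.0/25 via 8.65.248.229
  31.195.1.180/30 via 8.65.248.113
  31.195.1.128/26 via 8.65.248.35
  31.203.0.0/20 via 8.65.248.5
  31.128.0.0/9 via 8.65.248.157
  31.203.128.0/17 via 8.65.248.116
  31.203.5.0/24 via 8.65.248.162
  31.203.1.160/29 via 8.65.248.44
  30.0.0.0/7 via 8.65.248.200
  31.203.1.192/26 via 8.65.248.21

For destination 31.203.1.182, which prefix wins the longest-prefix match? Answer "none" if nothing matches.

Entries matching 31.203.1.182:
  30.0.0.0/7 (30.0.0.0 - 31.255.255.255)
  31.128.0.0/9 (31.128.0.0 - 31.255.255.255)
  31.203.0.0/20 (31.203.0.0 - 31.203.15.255)
Most specific is 31.203.0.0/20.

31.203.0.0/20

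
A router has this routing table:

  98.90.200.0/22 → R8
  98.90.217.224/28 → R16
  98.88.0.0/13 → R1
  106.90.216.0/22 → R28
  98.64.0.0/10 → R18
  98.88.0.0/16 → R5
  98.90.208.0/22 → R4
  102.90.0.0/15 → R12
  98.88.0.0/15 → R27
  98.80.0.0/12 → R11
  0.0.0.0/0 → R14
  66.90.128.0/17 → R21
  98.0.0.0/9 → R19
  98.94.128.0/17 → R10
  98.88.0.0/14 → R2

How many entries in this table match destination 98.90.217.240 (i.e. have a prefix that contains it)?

6

Prefixes containing 98.90.217.240:
  0.0.0.0/0 (default, matches everything)
  98.0.0.0/9 (98.0.0.0 - 98.127.255.255)
  98.64.0.0/10 (98.64.0.0 - 98.127.255.255)
  98.80.0.0/12 (98.80.0.0 - 98.95.255.255)
  98.88.0.0/13 (98.88.0.0 - 98.95.255.255)
  98.88.0.0/14 (98.88.0.0 - 98.91.255.255)
Total matching entries: 6.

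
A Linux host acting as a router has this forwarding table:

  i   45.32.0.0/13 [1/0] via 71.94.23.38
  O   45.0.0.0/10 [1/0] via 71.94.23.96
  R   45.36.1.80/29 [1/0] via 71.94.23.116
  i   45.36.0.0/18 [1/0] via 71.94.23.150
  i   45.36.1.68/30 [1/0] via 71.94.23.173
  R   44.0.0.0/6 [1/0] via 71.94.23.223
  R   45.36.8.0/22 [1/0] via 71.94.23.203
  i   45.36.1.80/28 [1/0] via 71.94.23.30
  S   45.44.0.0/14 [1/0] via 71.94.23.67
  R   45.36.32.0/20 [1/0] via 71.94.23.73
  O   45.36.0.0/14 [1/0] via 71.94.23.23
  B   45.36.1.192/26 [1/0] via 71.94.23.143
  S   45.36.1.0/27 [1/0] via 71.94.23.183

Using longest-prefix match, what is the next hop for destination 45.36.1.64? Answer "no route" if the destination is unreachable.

Routes whose prefix contains 45.36.1.64:
  44.0.0.0/6 (44.0.0.0 - 47.255.255.255) -> 71.94.23.223
  45.0.0.0/10 (45.0.0.0 - 45.63.255.255) -> 71.94.23.96
  45.32.0.0/13 (45.32.0.0 - 45.39.255.255) -> 71.94.23.38
  45.36.0.0/14 (45.36.0.0 - 45.39.255.255) -> 71.94.23.23
  45.36.0.0/18 (45.36.0.0 - 45.36.63.255) -> 71.94.23.150
More-specific entries that do NOT match:
  45.36.1.68/30 (45.36.1.68 - 45.36.1.71) does not contain 45.36.1.64
  45.36.1.80/29 (45.36.1.80 - 45.36.1.87) does not contain 45.36.1.64
  45.36.1.80/28 (45.36.1.80 - 45.36.1.95) does not contain 45.36.1.64
  45.36.1.0/27 (45.36.1.0 - 45.36.1.31) does not contain 45.36.1.64
  45.36.1.192/26 (45.36.1.192 - 45.36.1.255) does not contain 45.36.1.64
  45.36.8.0/22 (45.36.8.0 - 45.36.11.255) does not contain 45.36.1.64
  45.36.32.0/20 (45.36.32.0 - 45.36.47.255) does not contain 45.36.1.64
Longest matching prefix is /18 -> next hop 71.94.23.150.

71.94.23.150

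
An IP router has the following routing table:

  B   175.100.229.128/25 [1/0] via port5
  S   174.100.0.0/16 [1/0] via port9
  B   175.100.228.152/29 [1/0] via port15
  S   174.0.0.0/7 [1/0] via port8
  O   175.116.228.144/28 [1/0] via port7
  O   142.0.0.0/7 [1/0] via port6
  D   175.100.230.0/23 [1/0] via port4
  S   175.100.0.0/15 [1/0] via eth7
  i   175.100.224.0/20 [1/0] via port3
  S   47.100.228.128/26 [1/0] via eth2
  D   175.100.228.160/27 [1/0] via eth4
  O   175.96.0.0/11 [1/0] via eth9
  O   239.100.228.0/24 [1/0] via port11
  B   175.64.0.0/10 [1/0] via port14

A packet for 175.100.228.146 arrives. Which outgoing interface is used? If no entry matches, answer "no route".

port3

Routes whose prefix contains 175.100.228.146:
  174.0.0.0/7 (174.0.0.0 - 175.255.255.255) -> port8
  175.64.0.0/10 (175.64.0.0 - 175.127.255.255) -> port14
  175.96.0.0/11 (175.96.0.0 - 175.127.255.255) -> eth9
  175.100.0.0/15 (175.100.0.0 - 175.101.255.255) -> eth7
  175.100.224.0/20 (175.100.224.0 - 175.100.239.255) -> port3
More-specific entries that do NOT match:
  175.100.228.152/29 (175.100.228.152 - 175.100.228.159) does not contain 175.100.228.146
  175.116.228.144/28 (175.116.228.144 - 175.116.228.159) does not contain 175.100.228.146
  175.100.228.160/27 (175.100.228.160 - 175.100.228.191) does not contain 175.100.228.146
  47.100.228.128/26 (47.100.228.128 - 47.100.228.191) does not contain 175.100.228.146
  175.100.229.128/25 (175.100.229.128 - 175.100.229.255) does not contain 175.100.228.146
  239.100.228.0/24 (239.100.228.0 - 239.100.228.255) does not contain 175.100.228.146
  175.100.230.0/23 (175.100.230.0 - 175.100.231.255) does not contain 175.100.228.146
Longest matching prefix is /20 -> interface port3.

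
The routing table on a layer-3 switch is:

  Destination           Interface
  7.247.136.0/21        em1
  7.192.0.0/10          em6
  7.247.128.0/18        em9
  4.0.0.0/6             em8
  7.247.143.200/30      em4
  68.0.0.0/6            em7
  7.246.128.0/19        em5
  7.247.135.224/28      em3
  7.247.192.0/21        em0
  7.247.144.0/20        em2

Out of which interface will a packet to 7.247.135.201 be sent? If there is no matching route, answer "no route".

em9

Routes whose prefix contains 7.247.135.201:
  4.0.0.0/6 (4.0.0.0 - 7.255.255.255) -> em8
  7.192.0.0/10 (7.192.0.0 - 7.255.255.255) -> em6
  7.247.128.0/18 (7.247.128.0 - 7.247.191.255) -> em9
More-specific entries that do NOT match:
  7.247.143.200/30 (7.247.143.200 - 7.247.143.203) does not contain 7.247.135.201
  7.247.135.224/28 (7.247.135.224 - 7.247.135.239) does not contain 7.247.135.201
  7.247.136.0/21 (7.247.136.0 - 7.247.143.255) does not contain 7.247.135.201
  7.247.192.0/21 (7.247.192.0 - 7.247.199.255) does not contain 7.247.135.201
  7.247.144.0/20 (7.247.144.0 - 7.247.159.255) does not contain 7.247.135.201
  7.246.128.0/19 (7.246.128.0 - 7.246.159.255) does not contain 7.247.135.201
Longest matching prefix is /18 -> interface em9.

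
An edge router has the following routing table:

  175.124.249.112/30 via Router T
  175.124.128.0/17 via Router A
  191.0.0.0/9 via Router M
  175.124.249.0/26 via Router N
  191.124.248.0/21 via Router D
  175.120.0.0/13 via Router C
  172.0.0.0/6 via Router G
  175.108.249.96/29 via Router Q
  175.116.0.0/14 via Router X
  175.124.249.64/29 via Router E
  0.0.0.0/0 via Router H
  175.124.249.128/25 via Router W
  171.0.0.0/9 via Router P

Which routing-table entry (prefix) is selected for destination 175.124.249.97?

175.124.128.0/17

Entries matching 175.124.249.97:
  0.0.0.0/0 (default, matches everything)
  172.0.0.0/6 (172.0.0.0 - 175.255.255.255)
  175.120.0.0/13 (175.120.0.0 - 175.127.255.255)
  175.124.128.0/17 (175.124.128.0 - 175.124.255.255)
Most specific is 175.124.128.0/17.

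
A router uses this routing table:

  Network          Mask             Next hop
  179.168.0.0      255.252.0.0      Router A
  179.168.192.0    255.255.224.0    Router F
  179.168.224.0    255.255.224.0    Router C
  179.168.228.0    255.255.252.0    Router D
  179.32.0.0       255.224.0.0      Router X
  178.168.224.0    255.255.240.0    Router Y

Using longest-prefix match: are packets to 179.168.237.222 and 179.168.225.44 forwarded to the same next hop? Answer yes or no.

yes

179.168.237.222: longest match 179.168.224.0/19 -> Router C
179.168.225.44: longest match 179.168.224.0/19 -> Router C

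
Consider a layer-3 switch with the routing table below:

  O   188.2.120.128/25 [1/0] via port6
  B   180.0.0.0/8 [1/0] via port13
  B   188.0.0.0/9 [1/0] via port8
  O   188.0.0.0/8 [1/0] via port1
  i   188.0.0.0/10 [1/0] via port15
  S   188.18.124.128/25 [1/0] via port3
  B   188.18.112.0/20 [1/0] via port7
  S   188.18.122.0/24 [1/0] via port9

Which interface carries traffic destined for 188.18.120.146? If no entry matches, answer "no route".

port7

Routes whose prefix contains 188.18.120.146:
  188.0.0.0/8 (188.0.0.0 - 188.255.255.255) -> port1
  188.0.0.0/9 (188.0.0.0 - 188.127.255.255) -> port8
  188.0.0.0/10 (188.0.0.0 - 188.63.255.255) -> port15
  188.18.112.0/20 (188.18.112.0 - 188.18.127.255) -> port7
More-specific entries that do NOT match:
  188.2.120.128/25 (188.2.120.128 - 188.2.120.255) does not contain 188.18.120.146
  188.18.124.128/25 (188.18.124.128 - 188.18.124.255) does not contain 188.18.120.146
  188.18.122.0/24 (188.18.122.0 - 188.18.122.255) does not contain 188.18.120.146
Longest matching prefix is /20 -> interface port7.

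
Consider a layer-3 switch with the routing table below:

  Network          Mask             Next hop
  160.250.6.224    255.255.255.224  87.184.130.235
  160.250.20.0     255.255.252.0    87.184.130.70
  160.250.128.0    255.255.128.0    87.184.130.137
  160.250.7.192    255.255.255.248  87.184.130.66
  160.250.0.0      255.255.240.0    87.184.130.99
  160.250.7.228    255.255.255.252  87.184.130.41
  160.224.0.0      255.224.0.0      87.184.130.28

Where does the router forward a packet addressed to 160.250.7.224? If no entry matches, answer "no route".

Routes whose prefix contains 160.250.7.224:
  160.224.0.0/11 (160.224.0.0 - 160.255.255.255) -> 87.184.130.28
  160.250.0.0/20 (160.250.0.0 - 160.250.15.255) -> 87.184.130.99
More-specific entries that do NOT match:
  160.250.7.228/30 (160.250.7.228 - 160.250.7.231) does not contain 160.250.7.224
  160.250.7.192/29 (160.250.7.192 - 160.250.7.199) does not contain 160.250.7.224
  160.250.6.224/27 (160.250.6.224 - 160.250.6.255) does not contain 160.250.7.224
  160.250.20.0/22 (160.250.20.0 - 160.250.23.255) does not contain 160.250.7.224
Longest matching prefix is /20 -> next hop 87.184.130.99.

87.184.130.99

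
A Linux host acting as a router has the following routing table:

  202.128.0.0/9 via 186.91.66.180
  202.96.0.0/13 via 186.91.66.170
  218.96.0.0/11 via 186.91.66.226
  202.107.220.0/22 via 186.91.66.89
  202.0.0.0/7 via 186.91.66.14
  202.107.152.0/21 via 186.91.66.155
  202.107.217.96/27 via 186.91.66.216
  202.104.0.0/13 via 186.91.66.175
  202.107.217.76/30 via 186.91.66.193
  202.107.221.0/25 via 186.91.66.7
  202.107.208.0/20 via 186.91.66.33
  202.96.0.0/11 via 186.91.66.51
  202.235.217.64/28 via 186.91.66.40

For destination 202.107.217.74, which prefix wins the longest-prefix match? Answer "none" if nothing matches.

Entries matching 202.107.217.74:
  202.0.0.0/7 (202.0.0.0 - 203.255.255.255)
  202.96.0.0/11 (202.96.0.0 - 202.127.255.255)
  202.104.0.0/13 (202.104.0.0 - 202.111.255.255)
  202.107.208.0/20 (202.107.208.0 - 202.107.223.255)
Most specific is 202.107.208.0/20.

202.107.208.0/20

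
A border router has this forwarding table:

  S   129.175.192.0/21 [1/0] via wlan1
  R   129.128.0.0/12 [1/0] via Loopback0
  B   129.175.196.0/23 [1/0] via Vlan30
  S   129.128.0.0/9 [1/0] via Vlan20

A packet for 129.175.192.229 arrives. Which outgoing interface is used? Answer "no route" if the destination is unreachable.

wlan1

Routes whose prefix contains 129.175.192.229:
  129.128.0.0/9 (129.128.0.0 - 129.255.255.255) -> Vlan20
  129.175.192.0/21 (129.175.192.0 - 129.175.199.255) -> wlan1
More-specific entries that do NOT match:
  129.175.196.0/23 (129.175.196.0 - 129.175.197.255) does not contain 129.175.192.229
Longest matching prefix is /21 -> interface wlan1.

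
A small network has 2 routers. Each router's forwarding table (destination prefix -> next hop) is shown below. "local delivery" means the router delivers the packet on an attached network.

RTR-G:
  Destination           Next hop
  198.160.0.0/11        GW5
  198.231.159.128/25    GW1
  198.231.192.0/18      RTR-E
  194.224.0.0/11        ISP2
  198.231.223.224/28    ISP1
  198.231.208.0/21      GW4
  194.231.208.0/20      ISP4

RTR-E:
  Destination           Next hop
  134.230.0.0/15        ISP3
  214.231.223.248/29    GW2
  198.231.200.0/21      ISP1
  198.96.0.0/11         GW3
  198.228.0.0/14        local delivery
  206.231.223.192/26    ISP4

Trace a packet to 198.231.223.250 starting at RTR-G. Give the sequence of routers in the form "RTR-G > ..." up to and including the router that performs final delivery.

At RTR-G: longest match for 198.231.223.250 is 198.231.192.0/18 -> RTR-E
At RTR-E: longest match for 198.231.223.250 is 198.228.0.0/14 -> local delivery

RTR-G > RTR-E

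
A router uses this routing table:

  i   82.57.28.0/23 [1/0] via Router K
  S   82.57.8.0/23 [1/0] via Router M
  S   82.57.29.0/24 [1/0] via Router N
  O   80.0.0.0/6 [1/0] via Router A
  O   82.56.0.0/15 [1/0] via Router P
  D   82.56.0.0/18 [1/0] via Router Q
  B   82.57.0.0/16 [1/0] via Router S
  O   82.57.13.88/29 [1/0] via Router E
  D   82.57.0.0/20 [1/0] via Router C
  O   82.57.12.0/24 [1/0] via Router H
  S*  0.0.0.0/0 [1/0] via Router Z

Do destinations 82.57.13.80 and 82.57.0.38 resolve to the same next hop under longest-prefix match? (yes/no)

82.57.13.80: longest match 82.57.0.0/20 -> Router C
82.57.0.38: longest match 82.57.0.0/20 -> Router C

yes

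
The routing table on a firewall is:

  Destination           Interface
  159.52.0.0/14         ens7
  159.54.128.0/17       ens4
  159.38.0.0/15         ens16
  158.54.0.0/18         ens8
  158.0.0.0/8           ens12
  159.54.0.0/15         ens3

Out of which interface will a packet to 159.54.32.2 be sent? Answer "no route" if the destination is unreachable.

Routes whose prefix contains 159.54.32.2:
  159.52.0.0/14 (159.52.0.0 - 159.55.255.255) -> ens7
  159.54.0.0/15 (159.54.0.0 - 159.55.255.255) -> ens3
More-specific entries that do NOT match:
  158.54.0.0/18 (158.54.0.0 - 158.54.63.255) does not contain 159.54.32.2
  159.54.128.0/17 (159.54.128.0 - 159.54.255.255) does not contain 159.54.32.2
Longest matching prefix is /15 -> interface ens3.

ens3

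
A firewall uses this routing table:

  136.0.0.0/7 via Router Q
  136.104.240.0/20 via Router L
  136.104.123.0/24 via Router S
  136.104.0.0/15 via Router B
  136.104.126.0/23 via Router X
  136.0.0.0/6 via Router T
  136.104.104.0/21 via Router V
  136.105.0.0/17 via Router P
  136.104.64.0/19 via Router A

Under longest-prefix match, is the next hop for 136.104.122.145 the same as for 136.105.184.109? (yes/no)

yes

136.104.122.145: longest match 136.104.0.0/15 -> Router B
136.105.184.109: longest match 136.104.0.0/15 -> Router B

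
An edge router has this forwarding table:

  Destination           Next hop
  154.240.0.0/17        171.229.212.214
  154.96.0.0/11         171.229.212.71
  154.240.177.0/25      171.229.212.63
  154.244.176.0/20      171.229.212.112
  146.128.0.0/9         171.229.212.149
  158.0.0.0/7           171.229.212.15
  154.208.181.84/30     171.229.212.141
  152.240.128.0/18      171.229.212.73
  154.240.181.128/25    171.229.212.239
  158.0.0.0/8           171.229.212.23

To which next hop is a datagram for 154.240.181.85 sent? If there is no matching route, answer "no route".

No entry's prefix contains 154.240.181.85; there is no default route.

no route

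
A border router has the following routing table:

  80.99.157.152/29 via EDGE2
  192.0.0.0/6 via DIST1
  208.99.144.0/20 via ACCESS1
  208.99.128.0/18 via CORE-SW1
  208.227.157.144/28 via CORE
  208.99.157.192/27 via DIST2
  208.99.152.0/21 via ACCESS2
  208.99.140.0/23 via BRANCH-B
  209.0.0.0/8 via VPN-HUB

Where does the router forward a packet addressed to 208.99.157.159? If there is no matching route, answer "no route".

ACCESS2

Routes whose prefix contains 208.99.157.159:
  208.99.128.0/18 (208.99.128.0 - 208.99.191.255) -> CORE-SW1
  208.99.144.0/20 (208.99.144.0 - 208.99.159.255) -> ACCESS1
  208.99.152.0/21 (208.99.152.0 - 208.99.159.255) -> ACCESS2
More-specific entries that do NOT match:
  80.99.157.152/29 (80.99.157.152 - 80.99.157.159) does not contain 208.99.157.159
  208.227.157.144/28 (208.227.157.144 - 208.227.157.159) does not contain 208.99.157.159
  208.99.157.192/27 (208.99.157.192 - 208.99.157.223) does not contain 208.99.157.159
  208.99.140.0/23 (208.99.140.0 - 208.99.141.255) does not contain 208.99.157.159
Longest matching prefix is /21 -> next hop ACCESS2.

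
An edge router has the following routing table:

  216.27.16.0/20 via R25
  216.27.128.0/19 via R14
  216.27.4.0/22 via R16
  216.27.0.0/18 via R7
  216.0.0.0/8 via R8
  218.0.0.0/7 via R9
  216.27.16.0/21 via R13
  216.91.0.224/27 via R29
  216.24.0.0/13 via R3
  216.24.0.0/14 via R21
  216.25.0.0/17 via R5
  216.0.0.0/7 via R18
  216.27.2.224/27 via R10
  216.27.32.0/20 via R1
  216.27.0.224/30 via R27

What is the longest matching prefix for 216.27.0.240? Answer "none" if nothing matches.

Entries matching 216.27.0.240:
  216.0.0.0/7 (216.0.0.0 - 217.255.255.255)
  216.0.0.0/8 (216.0.0.0 - 216.255.255.255)
  216.24.0.0/13 (216.24.0.0 - 216.31.255.255)
  216.24.0.0/14 (216.24.0.0 - 216.27.255.255)
  216.27.0.0/18 (216.27.0.0 - 216.27.63.255)
Most specific is 216.27.0.0/18.

216.27.0.0/18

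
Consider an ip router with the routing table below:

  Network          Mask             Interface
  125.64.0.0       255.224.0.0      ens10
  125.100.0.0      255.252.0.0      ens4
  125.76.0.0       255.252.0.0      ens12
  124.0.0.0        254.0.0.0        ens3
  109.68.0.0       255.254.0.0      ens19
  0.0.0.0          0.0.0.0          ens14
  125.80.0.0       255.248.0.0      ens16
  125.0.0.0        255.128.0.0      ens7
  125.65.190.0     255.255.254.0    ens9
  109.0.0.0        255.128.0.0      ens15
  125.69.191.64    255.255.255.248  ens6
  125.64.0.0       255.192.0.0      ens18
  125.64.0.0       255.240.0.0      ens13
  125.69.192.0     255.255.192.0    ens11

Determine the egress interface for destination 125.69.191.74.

Routes whose prefix contains 125.69.191.74:
  0.0.0.0/0 (default, matches everything) -> ens14
  124.0.0.0/7 (124.0.0.0 - 125.255.255.255) -> ens3
  125.0.0.0/9 (125.0.0.0 - 125.127.255.255) -> ens7
  125.64.0.0/10 (125.64.0.0 - 125.127.255.255) -> ens18
  125.64.0.0/11 (125.64.0.0 - 125.95.255.255) -> ens10
  125.64.0.0/12 (125.64.0.0 - 125.79.255.255) -> ens13
More-specific entries that do NOT match:
  125.69.191.64/29 (125.69.191.64 - 125.69.191.71) does not contain 125.69.191.74
  125.65.190.0/23 (125.65.190.0 - 125.65.191.255) does not contain 125.69.191.74
  125.69.192.0/18 (125.69.192.0 - 125.69.255.255) does not contain 125.69.191.74
  109.68.0.0/15 (109.68.0.0 - 109.69.255.255) does not contain 125.69.191.74
  125.100.0.0/14 (125.100.0.0 - 125.103.255.255) does not contain 125.69.191.74
  125.76.0.0/14 (125.76.0.0 - 125.79.255.255) does not contain 125.69.191.74
  125.80.0.0/13 (125.80.0.0 - 125.87.255.255) does not contain 125.69.191.74
Longest matching prefix is /12 -> interface ens13.

ens13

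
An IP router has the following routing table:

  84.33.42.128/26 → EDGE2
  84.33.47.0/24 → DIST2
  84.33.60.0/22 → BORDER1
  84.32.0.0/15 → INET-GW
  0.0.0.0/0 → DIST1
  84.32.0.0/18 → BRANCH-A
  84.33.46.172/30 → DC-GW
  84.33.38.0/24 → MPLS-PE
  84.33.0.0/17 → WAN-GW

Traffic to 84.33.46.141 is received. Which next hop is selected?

Routes whose prefix contains 84.33.46.141:
  0.0.0.0/0 (default, matches everything) -> DIST1
  84.32.0.0/15 (84.32.0.0 - 84.33.255.255) -> INET-GW
  84.33.0.0/17 (84.33.0.0 - 84.33.127.255) -> WAN-GW
More-specific entries that do NOT match:
  84.33.46.172/30 (84.33.46.172 - 84.33.46.175) does not contain 84.33.46.141
  84.33.42.128/26 (84.33.42.128 - 84.33.42.191) does not contain 84.33.46.141
  84.33.47.0/24 (84.33.47.0 - 84.33.47.255) does not contain 84.33.46.141
  84.33.38.0/24 (84.33.38.0 - 84.33.38.255) does not contain 84.33.46.141
  84.33.60.0/22 (84.33.60.0 - 84.33.63.255) does not contain 84.33.46.141
  84.32.0.0/18 (84.32.0.0 - 84.32.63.255) does not contain 84.33.46.141
Longest matching prefix is /17 -> next hop WAN-GW.

WAN-GW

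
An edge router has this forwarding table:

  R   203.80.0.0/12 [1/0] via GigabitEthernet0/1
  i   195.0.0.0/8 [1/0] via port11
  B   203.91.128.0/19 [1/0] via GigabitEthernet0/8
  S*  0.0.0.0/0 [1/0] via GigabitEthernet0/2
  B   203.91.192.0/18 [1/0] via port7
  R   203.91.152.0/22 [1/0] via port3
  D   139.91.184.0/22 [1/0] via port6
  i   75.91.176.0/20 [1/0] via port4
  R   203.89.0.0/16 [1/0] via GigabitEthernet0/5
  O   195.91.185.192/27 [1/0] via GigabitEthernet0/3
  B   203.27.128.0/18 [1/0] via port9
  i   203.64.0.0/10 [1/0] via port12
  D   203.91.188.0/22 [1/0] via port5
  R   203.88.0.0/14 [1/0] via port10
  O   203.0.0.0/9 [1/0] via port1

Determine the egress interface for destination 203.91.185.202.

port10

Routes whose prefix contains 203.91.185.202:
  0.0.0.0/0 (default, matches everything) -> GigabitEthernet0/2
  203.0.0.0/9 (203.0.0.0 - 203.127.255.255) -> port1
  203.64.0.0/10 (203.64.0.0 - 203.127.255.255) -> port12
  203.80.0.0/12 (203.80.0.0 - 203.95.255.255) -> GigabitEthernet0/1
  203.88.0.0/14 (203.88.0.0 - 203.91.255.255) -> port10
More-specific entries that do NOT match:
  195.91.185.192/27 (195.91.185.192 - 195.91.185.223) does not contain 203.91.185.202
  203.91.152.0/22 (203.91.152.0 - 203.91.155.255) does not contain 203.91.185.202
  139.91.184.0/22 (139.91.184.0 - 139.91.187.255) does not contain 203.91.185.202
  203.91.188.0/22 (203.91.188.0 - 203.91.191.255) does not contain 203.91.185.202
  75.91.176.0/20 (75.91.176.0 - 75.91.191.255) does not contain 203.91.185.202
  203.91.128.0/19 (203.91.128.0 - 203.91.159.255) does not contain 203.91.185.202
  203.91.192.0/18 (203.91.192.0 - 203.91.255.255) does not contain 203.91.185.202
  203.27.128.0/18 (203.27.128.0 - 203.27.191.255) does not contain 203.91.185.202
  203.89.0.0/16 (203.89.0.0 - 203.89.255.255) does not contain 203.91.185.202
Longest matching prefix is /14 -> interface port10.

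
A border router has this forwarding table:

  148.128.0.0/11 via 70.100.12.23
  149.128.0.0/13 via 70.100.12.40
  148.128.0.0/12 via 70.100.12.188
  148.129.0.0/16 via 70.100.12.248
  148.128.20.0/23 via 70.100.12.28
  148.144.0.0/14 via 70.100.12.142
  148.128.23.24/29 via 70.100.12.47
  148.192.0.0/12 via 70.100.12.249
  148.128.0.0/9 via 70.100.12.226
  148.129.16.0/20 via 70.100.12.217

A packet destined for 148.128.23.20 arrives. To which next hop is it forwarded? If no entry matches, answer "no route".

70.100.12.188

Routes whose prefix contains 148.128.23.20:
  148.128.0.0/9 (148.128.0.0 - 148.255.255.255) -> 70.100.12.226
  148.128.0.0/11 (148.128.0.0 - 148.159.255.255) -> 70.100.12.23
  148.128.0.0/12 (148.128.0.0 - 148.143.255.255) -> 70.100.12.188
More-specific entries that do NOT match:
  148.128.23.24/29 (148.128.23.24 - 148.128.23.31) does not contain 148.128.23.20
  148.128.20.0/23 (148.128.20.0 - 148.128.21.255) does not contain 148.128.23.20
  148.129.16.0/20 (148.129.16.0 - 148.129.31.255) does not contain 148.128.23.20
  148.129.0.0/16 (148.129.0.0 - 148.129.255.255) does not contain 148.128.23.20
  148.144.0.0/14 (148.144.0.0 - 148.147.255.255) does not contain 148.128.23.20
  149.128.0.0/13 (149.128.0.0 - 149.135.255.255) does not contain 148.128.23.20
Longest matching prefix is /12 -> next hop 70.100.12.188.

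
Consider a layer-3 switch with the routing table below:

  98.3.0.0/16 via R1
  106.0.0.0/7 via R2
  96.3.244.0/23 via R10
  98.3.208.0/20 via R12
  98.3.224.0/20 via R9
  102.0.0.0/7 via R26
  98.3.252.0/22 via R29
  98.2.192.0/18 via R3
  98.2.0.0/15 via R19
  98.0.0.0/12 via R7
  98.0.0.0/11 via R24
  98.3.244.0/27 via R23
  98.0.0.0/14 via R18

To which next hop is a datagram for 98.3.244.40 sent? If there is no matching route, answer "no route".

R1

Routes whose prefix contains 98.3.244.40:
  98.0.0.0/11 (98.0.0.0 - 98.31.255.255) -> R24
  98.0.0.0/12 (98.0.0.0 - 98.15.255.255) -> R7
  98.0.0.0/14 (98.0.0.0 - 98.3.255.255) -> R18
  98.2.0.0/15 (98.2.0.0 - 98.3.255.255) -> R19
  98.3.0.0/16 (98.3.0.0 - 98.3.255.255) -> R1
More-specific entries that do NOT match:
  98.3.244.0/27 (98.3.244.0 - 98.3.244.31) does not contain 98.3.244.40
  96.3.244.0/23 (96.3.244.0 - 96.3.245.255) does not contain 98.3.244.40
  98.3.252.0/22 (98.3.252.0 - 98.3.255.255) does not contain 98.3.244.40
  98.3.208.0/20 (98.3.208.0 - 98.3.223.255) does not contain 98.3.244.40
  98.3.224.0/20 (98.3.224.0 - 98.3.239.255) does not contain 98.3.244.40
  98.2.192.0/18 (98.2.192.0 - 98.2.255.255) does not contain 98.3.244.40
Longest matching prefix is /16 -> next hop R1.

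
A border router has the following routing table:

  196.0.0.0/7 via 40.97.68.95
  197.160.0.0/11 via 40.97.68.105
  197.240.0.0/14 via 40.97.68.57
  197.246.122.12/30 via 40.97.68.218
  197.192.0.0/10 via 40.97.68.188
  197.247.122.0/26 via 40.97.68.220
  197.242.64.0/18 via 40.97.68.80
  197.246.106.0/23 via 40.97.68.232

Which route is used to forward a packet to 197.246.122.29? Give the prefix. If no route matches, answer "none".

197.192.0.0/10

Entries matching 197.246.122.29:
  196.0.0.0/7 (196.0.0.0 - 197.255.255.255)
  197.192.0.0/10 (197.192.0.0 - 197.255.255.255)
Most specific is 197.192.0.0/10.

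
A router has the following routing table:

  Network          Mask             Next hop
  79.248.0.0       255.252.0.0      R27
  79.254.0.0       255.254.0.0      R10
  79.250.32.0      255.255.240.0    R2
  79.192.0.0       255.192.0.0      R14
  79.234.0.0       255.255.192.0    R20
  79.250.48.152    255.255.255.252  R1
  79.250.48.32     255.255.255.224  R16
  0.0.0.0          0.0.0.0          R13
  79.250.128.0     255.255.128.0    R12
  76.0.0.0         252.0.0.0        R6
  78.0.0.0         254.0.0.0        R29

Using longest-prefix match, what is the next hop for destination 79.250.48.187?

R27

Routes whose prefix contains 79.250.48.187:
  0.0.0.0/0 (default, matches everything) -> R13
  76.0.0.0/6 (76.0.0.0 - 79.255.255.255) -> R6
  78.0.0.0/7 (78.0.0.0 - 79.255.255.255) -> R29
  79.192.0.0/10 (79.192.0.0 - 79.255.255.255) -> R14
  79.248.0.0/14 (79.248.0.0 - 79.251.255.255) -> R27
More-specific entries that do NOT match:
  79.250.48.152/30 (79.250.48.152 - 79.250.48.155) does not contain 79.250.48.187
  79.250.48.32/27 (79.250.48.32 - 79.250.48.63) does not contain 79.250.48.187
  79.250.32.0/20 (79.250.32.0 - 79.250.47.255) does not contain 79.250.48.187
  79.234.0.0/18 (79.234.0.0 - 79.234.63.255) does not contain 79.250.48.187
  79.250.128.0/17 (79.250.128.0 - 79.250.255.255) does not contain 79.250.48.187
  79.254.0.0/15 (79.254.0.0 - 79.255.255.255) does not contain 79.250.48.187
Longest matching prefix is /14 -> next hop R27.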